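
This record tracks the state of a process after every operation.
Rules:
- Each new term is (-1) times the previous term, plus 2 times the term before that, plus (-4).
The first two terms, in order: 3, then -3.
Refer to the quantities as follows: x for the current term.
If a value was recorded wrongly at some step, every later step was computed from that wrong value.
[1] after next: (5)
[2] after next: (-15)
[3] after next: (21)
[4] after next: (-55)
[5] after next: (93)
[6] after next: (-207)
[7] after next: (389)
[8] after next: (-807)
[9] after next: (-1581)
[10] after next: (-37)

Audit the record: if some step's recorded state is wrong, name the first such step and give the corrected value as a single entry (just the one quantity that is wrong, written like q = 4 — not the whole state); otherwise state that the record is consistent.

step 9, x = 1581

Recomputing the run from the initial state:
step 1: x = 5
step 2: x = -15
step 3: x = 21
step 4: x = -55
step 5: x = 93
step 6: x = -207
step 7: x = 389
step 8: x = -807
step 9: x = 1581
step 10: x = -3199
The first disagreement with the record is at step 9, where the value should be x = 1581.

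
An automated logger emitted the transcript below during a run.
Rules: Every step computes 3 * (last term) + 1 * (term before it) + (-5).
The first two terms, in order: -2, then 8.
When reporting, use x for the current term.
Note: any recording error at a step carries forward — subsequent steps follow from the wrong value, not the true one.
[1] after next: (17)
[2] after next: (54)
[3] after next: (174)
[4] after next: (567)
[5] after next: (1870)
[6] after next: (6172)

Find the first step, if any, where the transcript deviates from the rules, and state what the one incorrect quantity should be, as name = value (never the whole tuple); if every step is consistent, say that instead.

step 1: x = 3*(8) + (1)*(-2) + (-5) = 17 -> no discrepancy
step 2: x = 3*(17) + (1)*(8) + (-5) = 54 -> verified
step 3: x = 3*(54) + (1)*(17) + (-5) = 174 -> checks out
step 4: x = 3*(174) + (1)*(54) + (-5) = 571 -> a discrepancy with the transcript
Conclusion: step 4 carries the first error; the entry should be x = 571.

step 4, x = 571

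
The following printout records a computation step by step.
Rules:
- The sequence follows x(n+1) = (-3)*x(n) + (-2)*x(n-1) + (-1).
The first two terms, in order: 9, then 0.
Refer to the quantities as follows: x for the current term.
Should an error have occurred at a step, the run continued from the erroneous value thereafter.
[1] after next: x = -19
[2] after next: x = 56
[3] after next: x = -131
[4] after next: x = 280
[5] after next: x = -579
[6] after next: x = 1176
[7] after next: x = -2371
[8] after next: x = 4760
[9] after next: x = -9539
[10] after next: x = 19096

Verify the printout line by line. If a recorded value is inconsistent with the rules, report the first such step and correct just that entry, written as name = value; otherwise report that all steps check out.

no error

1. x = -3*(0) + (-2)*(9) + (-1) = -19 (checks out)
2. x = -3*(-19) + (-2)*(0) + (-1) = 56 (matches)
3. x = -3*(56) + (-2)*(-19) + (-1) = -131 (in agreement)
4. x = -3*(-131) + (-2)*(56) + (-1) = 280 (same as recorded)
5. x = -3*(280) + (-2)*(-131) + (-1) = -579 (matches)
6. x = -3*(-579) + (-2)*(280) + (-1) = 1176 (confirmed correct)
7. x = -3*(1176) + (-2)*(-579) + (-1) = -2371 (confirmed correct)
8. x = -3*(-2371) + (-2)*(1176) + (-1) = 4760 (exactly as logged)
9. x = -3*(4760) + (-2)*(-2371) + (-1) = -9539 (same as recorded)
10. x = -3*(-9539) + (-2)*(4760) + (-1) = 19096 (exactly as logged)
The recomputation confirms every line.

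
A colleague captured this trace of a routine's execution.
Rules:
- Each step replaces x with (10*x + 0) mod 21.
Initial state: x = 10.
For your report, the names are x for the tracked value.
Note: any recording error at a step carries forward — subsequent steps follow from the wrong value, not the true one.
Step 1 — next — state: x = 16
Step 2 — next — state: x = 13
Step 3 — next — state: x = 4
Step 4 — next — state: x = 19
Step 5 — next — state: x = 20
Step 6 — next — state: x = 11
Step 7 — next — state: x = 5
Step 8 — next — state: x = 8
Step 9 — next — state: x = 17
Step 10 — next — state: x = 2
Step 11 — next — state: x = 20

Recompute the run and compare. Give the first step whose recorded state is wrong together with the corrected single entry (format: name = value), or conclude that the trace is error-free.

Recomputing the run from the initial state:
step 1: x = 16
step 2: x = 13
step 3: x = 4
step 4: x = 19
step 5: x = 1
step 6: x = 10
step 7: x = 16
step 8: x = 13
step 9: x = 4
step 10: x = 19
step 11: x = 1
The first disagreement with the trace is at step 5, where the value should be x = 1.

step 5, x = 1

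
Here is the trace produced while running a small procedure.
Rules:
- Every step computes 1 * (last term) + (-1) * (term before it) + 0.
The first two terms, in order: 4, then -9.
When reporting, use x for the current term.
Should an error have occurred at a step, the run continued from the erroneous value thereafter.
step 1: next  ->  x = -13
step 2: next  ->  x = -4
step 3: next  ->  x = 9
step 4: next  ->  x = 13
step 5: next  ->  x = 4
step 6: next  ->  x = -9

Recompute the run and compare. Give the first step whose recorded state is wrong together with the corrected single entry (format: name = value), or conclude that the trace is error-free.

no error

Recomputing the run from the initial state:
step 1: x = -13
step 2: x = -4
step 3: x = 9
step 4: x = 13
step 5: x = 4
step 6: x = -9
This matches the trace at every step.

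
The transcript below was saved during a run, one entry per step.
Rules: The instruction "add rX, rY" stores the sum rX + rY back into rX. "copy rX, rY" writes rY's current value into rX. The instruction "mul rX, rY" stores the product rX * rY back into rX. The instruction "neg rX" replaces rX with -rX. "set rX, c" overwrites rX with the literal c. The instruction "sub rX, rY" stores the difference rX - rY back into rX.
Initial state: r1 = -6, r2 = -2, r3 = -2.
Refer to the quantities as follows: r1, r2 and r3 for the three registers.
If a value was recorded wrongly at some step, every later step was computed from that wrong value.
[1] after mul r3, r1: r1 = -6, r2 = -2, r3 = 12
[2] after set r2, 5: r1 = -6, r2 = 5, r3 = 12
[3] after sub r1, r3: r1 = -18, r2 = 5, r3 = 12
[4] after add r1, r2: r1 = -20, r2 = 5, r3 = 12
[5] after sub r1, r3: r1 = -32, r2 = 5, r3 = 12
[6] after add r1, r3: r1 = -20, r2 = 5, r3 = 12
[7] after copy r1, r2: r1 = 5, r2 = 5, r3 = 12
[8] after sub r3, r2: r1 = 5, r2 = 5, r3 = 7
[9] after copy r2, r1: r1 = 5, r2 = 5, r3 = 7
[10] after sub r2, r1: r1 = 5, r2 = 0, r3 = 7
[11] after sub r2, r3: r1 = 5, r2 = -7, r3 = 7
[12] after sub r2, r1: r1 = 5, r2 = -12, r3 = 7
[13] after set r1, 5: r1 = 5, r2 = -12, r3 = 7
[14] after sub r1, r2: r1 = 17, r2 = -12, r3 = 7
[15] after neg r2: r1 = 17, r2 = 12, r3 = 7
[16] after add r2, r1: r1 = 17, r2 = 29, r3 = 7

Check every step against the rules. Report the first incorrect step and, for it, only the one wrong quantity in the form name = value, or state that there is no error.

step 4, r1 = -13

Recomputing the run from the initial state:
step 1: r1 = -6, r2 = -2, r3 = 12
step 2: r1 = -6, r2 = 5, r3 = 12
step 3: r1 = -18, r2 = 5, r3 = 12
step 4: r1 = -13, r2 = 5, r3 = 12
step 5: r1 = -25, r2 = 5, r3 = 12
step 6: r1 = -13, r2 = 5, r3 = 12
step 7: r1 = 5, r2 = 5, r3 = 12
step 8: r1 = 5, r2 = 5, r3 = 7
step 9: r1 = 5, r2 = 5, r3 = 7
step 10: r1 = 5, r2 = 0, r3 = 7
step 11: r1 = 5, r2 = -7, r3 = 7
step 12: r1 = 5, r2 = -12, r3 = 7
step 13: r1 = 5, r2 = -12, r3 = 7
step 14: r1 = 17, r2 = -12, r3 = 7
step 15: r1 = 17, r2 = 12, r3 = 7
step 16: r1 = 17, r2 = 29, r3 = 7
The first disagreement with the transcript is at step 4, where the value should be r1 = -13.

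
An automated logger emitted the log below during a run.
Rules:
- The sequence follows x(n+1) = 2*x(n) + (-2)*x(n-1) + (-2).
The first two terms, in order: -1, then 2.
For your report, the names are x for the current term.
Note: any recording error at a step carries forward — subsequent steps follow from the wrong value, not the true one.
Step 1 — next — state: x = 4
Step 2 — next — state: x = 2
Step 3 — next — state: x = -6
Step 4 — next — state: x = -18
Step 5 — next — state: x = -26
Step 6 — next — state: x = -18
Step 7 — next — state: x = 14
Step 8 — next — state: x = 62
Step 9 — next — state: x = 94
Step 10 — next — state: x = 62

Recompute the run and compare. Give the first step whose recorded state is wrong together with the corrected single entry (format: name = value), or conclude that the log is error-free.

Step 1: x = 2*(2) + (-2)*(-1) + (-2) = 4 — in agreement.
Step 2: x = 2*(4) + (-2)*(2) + (-2) = 2 — no discrepancy.
Step 3: x = 2*(2) + (-2)*(4) + (-2) = -6 — same as recorded.
Step 4: x = 2*(-6) + (-2)*(2) + (-2) = -18 — verified.
Step 5: x = 2*(-18) + (-2)*(-6) + (-2) = -26 — consistent with the log.
Step 6: x = 2*(-26) + (-2)*(-18) + (-2) = -18 — same as recorded.
Step 7: x = 2*(-18) + (-2)*(-26) + (-2) = 14 — confirmed correct.
Step 8: x = 2*(14) + (-2)*(-18) + (-2) = 62 — same as recorded.
Step 9: x = 2*(62) + (-2)*(14) + (-2) = 94 — same as recorded.
Step 10: x = 2*(94) + (-2)*(62) + (-2) = 62 — in agreement.
No step deviates from the rules.

no error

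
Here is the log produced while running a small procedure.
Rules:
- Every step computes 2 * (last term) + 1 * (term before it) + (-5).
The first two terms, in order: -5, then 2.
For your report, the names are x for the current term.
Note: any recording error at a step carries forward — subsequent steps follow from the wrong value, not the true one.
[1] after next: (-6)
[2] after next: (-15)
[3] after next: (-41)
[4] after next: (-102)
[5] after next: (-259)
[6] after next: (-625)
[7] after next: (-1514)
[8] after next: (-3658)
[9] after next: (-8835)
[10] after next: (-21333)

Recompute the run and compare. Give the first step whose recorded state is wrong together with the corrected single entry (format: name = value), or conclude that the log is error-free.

Recomputing the run from the initial state:
step 1: x = -6
step 2: x = -15
step 3: x = -41
step 4: x = -102
step 5: x = -250
step 6: x = -607
step 7: x = -1469
step 8: x = -3550
step 9: x = -8574
step 10: x = -20703
The first disagreement with the log is at step 5, where the value should be x = -250.

step 5, x = -250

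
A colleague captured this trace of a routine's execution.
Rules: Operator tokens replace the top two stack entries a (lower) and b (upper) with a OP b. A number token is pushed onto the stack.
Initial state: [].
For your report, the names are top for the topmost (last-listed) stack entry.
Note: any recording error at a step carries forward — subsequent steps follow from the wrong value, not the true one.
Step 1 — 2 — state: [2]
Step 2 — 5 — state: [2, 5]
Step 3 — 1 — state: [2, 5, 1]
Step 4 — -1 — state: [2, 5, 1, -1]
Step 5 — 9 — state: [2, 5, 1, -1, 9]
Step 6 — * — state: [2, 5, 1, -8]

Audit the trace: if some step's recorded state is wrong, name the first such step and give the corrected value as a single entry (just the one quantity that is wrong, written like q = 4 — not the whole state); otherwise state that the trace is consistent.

1. push 2: top = 2 (verified)
2. push 5: top = 5 (exactly as logged)
3. push 1: top = 1 (checks out)
4. push -1: top = -1 (matches)
5. push 9: top = 9 (no discrepancy)
6. -1 * 9 = -9 (first mismatch against the trace)
Step 6 is the first one off; corrected, top = -9.

step 6, top = -9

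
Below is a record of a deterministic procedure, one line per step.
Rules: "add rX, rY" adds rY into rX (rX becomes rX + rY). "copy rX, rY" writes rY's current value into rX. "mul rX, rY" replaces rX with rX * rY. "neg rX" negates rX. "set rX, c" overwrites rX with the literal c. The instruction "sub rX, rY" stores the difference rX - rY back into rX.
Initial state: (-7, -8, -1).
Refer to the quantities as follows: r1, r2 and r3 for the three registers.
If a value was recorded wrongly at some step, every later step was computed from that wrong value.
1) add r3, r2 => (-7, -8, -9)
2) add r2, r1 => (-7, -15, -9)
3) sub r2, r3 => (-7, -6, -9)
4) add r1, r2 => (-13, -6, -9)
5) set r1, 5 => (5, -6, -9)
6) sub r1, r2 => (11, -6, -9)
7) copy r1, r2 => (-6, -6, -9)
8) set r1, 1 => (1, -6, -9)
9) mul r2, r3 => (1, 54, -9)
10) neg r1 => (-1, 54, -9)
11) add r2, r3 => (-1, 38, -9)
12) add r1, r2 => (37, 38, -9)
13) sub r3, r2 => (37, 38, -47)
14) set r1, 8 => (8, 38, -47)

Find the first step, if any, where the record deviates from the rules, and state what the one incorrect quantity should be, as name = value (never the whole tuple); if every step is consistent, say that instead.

step 11, r2 = 45

Recomputing the run from the initial state:
step 1: r1 = -7, r2 = -8, r3 = -9
step 2: r1 = -7, r2 = -15, r3 = -9
step 3: r1 = -7, r2 = -6, r3 = -9
step 4: r1 = -13, r2 = -6, r3 = -9
step 5: r1 = 5, r2 = -6, r3 = -9
step 6: r1 = 11, r2 = -6, r3 = -9
step 7: r1 = -6, r2 = -6, r3 = -9
step 8: r1 = 1, r2 = -6, r3 = -9
step 9: r1 = 1, r2 = 54, r3 = -9
step 10: r1 = -1, r2 = 54, r3 = -9
step 11: r1 = -1, r2 = 45, r3 = -9
step 12: r1 = 44, r2 = 45, r3 = -9
step 13: r1 = 44, r2 = 45, r3 = -54
step 14: r1 = 8, r2 = 45, r3 = -54
The first disagreement with the record is at step 11, where the value should be r2 = 45.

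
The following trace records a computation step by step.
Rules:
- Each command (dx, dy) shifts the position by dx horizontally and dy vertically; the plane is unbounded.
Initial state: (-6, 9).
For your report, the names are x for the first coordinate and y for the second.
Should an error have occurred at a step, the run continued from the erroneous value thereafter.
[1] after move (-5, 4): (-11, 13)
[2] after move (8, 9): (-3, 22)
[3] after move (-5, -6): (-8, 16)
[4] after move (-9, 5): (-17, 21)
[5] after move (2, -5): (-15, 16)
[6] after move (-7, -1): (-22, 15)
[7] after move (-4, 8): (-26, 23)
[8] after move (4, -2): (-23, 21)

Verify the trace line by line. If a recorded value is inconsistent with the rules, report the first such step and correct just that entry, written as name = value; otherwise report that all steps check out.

step 8, x = -22

Recomputing the run from the initial state:
step 1: x = -11, y = 13
step 2: x = -3, y = 22
step 3: x = -8, y = 16
step 4: x = -17, y = 21
step 5: x = -15, y = 16
step 6: x = -22, y = 15
step 7: x = -26, y = 23
step 8: x = -22, y = 21
The first disagreement with the trace is at step 8, where the value should be x = -22.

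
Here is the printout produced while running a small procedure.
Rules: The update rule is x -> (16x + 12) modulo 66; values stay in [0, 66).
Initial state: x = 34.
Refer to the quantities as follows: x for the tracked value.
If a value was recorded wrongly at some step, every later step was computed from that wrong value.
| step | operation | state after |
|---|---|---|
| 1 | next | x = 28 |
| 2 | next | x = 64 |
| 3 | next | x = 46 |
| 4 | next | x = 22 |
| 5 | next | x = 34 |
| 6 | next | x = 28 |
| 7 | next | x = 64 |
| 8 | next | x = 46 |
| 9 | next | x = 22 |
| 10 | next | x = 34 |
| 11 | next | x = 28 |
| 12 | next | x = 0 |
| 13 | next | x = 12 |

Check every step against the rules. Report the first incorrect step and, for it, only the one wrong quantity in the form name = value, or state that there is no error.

Step 1: x = (16*34 + 12) mod 66 = 28 — agrees with the printout.
Step 2: x = (16*28 + 12) mod 66 = 64 — exactly as logged.
Step 3: x = (16*64 + 12) mod 66 = 46 — checks out.
Step 4: x = (16*46 + 12) mod 66 = 22 — agrees with the printout.
Step 5: x = (16*22 + 12) mod 66 = 34 — same as recorded.
Step 6: x = (16*34 + 12) mod 66 = 28 — verified.
Step 7: x = (16*28 + 12) mod 66 = 64 — verified.
Step 8: x = (16*64 + 12) mod 66 = 46 — no discrepancy.
Step 9: x = (16*46 + 12) mod 66 = 22 — confirmed correct.
Step 10: x = (16*22 + 12) mod 66 = 34 — no discrepancy.
Step 11: x = (16*34 + 12) mod 66 = 28 — confirmed correct.
Step 12: x = (16*28 + 12) mod 66 = 64 — a discrepancy with the printout.
That makes step 12 the first incorrect line — x = 64 is what it should show.

step 12, x = 64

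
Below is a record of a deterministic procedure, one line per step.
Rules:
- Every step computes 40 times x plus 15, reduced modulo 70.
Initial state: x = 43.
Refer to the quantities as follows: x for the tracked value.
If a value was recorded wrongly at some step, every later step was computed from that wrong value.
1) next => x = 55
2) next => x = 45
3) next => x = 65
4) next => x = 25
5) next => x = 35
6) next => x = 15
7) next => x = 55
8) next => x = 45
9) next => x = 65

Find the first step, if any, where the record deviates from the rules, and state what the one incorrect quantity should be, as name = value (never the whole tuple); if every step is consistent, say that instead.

no error

1. x = (40*43 + 15) mod 70 = 55 (consistent with the record)
2. x = (40*55 + 15) mod 70 = 45 (confirmed correct)
3. x = (40*45 + 15) mod 70 = 65 (same as recorded)
4. x = (40*65 + 15) mod 70 = 25 (consistent with the record)
5. x = (40*25 + 15) mod 70 = 35 (in agreement)
6. x = (40*35 + 15) mod 70 = 15 (verified)
7. x = (40*15 + 15) mod 70 = 55 (consistent with the record)
8. x = (40*55 + 15) mod 70 = 45 (no discrepancy)
9. x = (40*45 + 15) mod 70 = 65 (checks out)
All entries verified; no error found.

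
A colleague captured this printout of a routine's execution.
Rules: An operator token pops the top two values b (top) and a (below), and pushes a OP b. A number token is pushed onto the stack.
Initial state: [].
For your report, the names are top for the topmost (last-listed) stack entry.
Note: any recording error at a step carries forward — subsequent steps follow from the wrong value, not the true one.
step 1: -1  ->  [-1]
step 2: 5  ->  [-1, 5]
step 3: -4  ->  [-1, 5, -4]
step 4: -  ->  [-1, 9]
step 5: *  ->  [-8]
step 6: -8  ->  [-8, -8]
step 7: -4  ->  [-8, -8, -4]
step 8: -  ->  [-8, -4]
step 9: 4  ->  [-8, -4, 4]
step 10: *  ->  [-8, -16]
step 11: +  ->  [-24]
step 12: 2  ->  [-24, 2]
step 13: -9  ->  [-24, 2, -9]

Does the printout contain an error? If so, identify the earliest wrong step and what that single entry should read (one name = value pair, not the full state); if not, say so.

step 5, top = -9

Recomputing the run from the initial state:
step 1: [-1]
step 2: [-1, 5]
step 3: [-1, 5, -4]
step 4: [-1, 9]
step 5: [-9]
step 6: [-9, -8]
step 7: [-9, -8, -4]
step 8: [-9, -4]
step 9: [-9, -4, 4]
step 10: [-9, -16]
step 11: [-25]
step 12: [-25, 2]
step 13: [-25, 2, -9]
The first disagreement with the printout is at step 5, where the value should be top = -9.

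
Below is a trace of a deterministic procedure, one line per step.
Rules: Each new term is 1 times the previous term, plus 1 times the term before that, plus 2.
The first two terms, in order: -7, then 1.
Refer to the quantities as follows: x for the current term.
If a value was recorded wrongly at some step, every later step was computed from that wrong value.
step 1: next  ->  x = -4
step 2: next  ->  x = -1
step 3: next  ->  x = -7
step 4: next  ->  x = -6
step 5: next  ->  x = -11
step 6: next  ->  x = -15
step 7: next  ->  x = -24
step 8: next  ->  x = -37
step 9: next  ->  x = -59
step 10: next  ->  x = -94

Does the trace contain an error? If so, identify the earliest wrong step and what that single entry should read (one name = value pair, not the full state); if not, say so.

Step 1: x = 1*(1) + (1)*(-7) + (2) = -4 — matches.
Step 2: x = 1*(-4) + (1)*(1) + (2) = -1 — confirmed correct.
Step 3: x = 1*(-1) + (1)*(-4) + (2) = -3 — not what was recorded.
First deviation found at step 3; the corrected entry is x = -3.

step 3, x = -3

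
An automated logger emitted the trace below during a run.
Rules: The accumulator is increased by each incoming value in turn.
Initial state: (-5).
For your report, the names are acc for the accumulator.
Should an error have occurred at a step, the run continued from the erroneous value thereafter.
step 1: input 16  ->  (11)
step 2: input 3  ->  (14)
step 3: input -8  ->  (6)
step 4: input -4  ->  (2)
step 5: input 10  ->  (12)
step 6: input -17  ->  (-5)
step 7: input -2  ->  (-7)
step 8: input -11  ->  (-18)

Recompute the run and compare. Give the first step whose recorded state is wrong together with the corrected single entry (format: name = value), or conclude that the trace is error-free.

Step 1: acc = -5 + 16 = 11 — in agreement.
Step 2: acc = 11 + 3 = 14 — agrees with the trace.
Step 3: acc = 14 + -8 = 6 — same as recorded.
Step 4: acc = 6 + -4 = 2 — in agreement.
Step 5: acc = 2 + 10 = 12 — exactly as logged.
Step 6: acc = 12 + -17 = -5 — matches.
Step 7: acc = -5 + -2 = -7 — in agreement.
Step 8: acc = -7 + -11 = -18 — checks out.
Every step is consistent.

no error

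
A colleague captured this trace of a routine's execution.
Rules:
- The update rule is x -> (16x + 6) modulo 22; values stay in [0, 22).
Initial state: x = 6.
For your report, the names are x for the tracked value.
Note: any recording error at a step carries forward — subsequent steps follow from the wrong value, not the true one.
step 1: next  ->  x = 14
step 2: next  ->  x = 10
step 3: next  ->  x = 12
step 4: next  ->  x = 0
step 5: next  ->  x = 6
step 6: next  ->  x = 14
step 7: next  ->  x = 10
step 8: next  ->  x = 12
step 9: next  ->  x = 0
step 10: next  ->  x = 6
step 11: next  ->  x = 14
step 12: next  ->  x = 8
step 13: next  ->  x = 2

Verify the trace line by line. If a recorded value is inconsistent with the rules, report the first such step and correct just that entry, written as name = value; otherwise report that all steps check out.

step 12, x = 10

Recomputing the run from the initial state:
step 1: x = 14
step 2: x = 10
step 3: x = 12
step 4: x = 0
step 5: x = 6
step 6: x = 14
step 7: x = 10
step 8: x = 12
step 9: x = 0
step 10: x = 6
step 11: x = 14
step 12: x = 10
step 13: x = 12
The first disagreement with the trace is at step 12, where the value should be x = 10.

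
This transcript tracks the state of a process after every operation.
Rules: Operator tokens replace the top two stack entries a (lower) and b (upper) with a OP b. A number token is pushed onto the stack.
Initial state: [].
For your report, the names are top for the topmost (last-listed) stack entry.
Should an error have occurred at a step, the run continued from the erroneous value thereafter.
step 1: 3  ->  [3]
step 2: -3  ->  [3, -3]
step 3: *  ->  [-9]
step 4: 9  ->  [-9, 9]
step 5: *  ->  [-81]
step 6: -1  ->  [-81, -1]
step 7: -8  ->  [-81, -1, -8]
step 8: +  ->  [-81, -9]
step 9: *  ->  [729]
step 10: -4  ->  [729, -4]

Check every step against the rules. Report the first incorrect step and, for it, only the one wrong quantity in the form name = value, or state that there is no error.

no error

Step 1: push 3: top = 3 — no discrepancy.
Step 2: push -3: top = -3 — exactly as logged.
Step 3: 3 * -3 = -9 — in agreement.
Step 4: push 9: top = 9 — matches.
Step 5: -9 * 9 = -81 — in agreement.
Step 6: push -1: top = -1 — in agreement.
Step 7: push -8: top = -8 — agrees with the transcript.
Step 8: -1 + -8 = -9 — matches.
Step 9: -81 * -9 = 729 — no discrepancy.
Step 10: push -4: top = -4 — same as recorded.
Every step is consistent.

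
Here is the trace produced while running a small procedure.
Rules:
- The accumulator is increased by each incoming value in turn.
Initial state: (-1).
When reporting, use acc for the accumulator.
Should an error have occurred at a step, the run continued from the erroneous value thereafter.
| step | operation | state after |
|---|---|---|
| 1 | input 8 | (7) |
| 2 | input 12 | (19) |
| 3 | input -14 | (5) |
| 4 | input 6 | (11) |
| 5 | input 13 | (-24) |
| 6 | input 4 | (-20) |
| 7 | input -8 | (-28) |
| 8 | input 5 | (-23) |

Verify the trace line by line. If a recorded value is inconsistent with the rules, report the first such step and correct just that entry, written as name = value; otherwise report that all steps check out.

step 1: acc = -1 + 8 = 7 -> in agreement
step 2: acc = 7 + 12 = 19 -> verified
step 3: acc = 19 + -14 = 5 -> matches
step 4: acc = 5 + 6 = 11 -> in agreement
step 5: acc = 11 + 13 = 24 -> a discrepancy with the trace
First deviation found at step 5; the corrected entry is acc = 24.

step 5, acc = 24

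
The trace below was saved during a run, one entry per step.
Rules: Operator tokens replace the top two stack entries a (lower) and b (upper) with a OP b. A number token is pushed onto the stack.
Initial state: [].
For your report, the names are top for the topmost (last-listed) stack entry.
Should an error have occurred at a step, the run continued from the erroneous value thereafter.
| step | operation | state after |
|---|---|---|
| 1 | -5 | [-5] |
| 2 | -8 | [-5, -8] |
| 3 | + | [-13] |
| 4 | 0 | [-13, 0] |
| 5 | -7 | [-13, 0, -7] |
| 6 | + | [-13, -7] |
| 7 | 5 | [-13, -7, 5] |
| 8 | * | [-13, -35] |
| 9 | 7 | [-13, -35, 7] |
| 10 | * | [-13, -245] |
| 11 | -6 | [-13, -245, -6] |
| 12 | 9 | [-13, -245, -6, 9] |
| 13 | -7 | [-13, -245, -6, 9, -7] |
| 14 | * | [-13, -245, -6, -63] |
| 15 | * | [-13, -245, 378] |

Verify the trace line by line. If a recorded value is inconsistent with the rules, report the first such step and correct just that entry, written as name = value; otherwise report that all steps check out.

no error

1. push -5: top = -5 (verified)
2. push -8: top = -8 (in agreement)
3. -5 + -8 = -13 (same as recorded)
4. push 0: top = 0 (matches)
5. push -7: top = -7 (checks out)
6. 0 + -7 = -7 (same as recorded)
7. push 5: top = 5 (no discrepancy)
8. -7 * 5 = -35 (same as recorded)
9. push 7: top = 7 (verified)
10. -35 * 7 = -245 (confirmed correct)
11. push -6: top = -6 (same as recorded)
12. push 9: top = 9 (matches)
13. push -7: top = -7 (agrees with the trace)
14. 9 * -7 = -63 (in agreement)
15. -6 * -63 = 378 (matches)
Every step is consistent.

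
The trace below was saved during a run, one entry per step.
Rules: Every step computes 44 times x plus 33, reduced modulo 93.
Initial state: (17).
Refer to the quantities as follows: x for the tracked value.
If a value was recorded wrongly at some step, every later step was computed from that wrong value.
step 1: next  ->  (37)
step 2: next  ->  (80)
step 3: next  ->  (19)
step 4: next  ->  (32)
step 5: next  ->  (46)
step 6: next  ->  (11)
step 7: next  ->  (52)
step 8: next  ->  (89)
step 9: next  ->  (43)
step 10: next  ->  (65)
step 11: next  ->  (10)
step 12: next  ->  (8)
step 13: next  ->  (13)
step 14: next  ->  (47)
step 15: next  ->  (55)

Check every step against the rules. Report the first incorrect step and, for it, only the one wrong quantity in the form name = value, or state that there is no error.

Recomputing the run from the initial state:
step 1: x = 37
step 2: x = 80
step 3: x = 19
step 4: x = 32
step 5: x = 46
step 6: x = 11
step 7: x = 52
step 8: x = 89
step 9: x = 43
step 10: x = 65
step 11: x = 10
step 12: x = 8
step 13: x = 13
step 14: x = 47
step 15: x = 55
This matches the trace at every step.

no error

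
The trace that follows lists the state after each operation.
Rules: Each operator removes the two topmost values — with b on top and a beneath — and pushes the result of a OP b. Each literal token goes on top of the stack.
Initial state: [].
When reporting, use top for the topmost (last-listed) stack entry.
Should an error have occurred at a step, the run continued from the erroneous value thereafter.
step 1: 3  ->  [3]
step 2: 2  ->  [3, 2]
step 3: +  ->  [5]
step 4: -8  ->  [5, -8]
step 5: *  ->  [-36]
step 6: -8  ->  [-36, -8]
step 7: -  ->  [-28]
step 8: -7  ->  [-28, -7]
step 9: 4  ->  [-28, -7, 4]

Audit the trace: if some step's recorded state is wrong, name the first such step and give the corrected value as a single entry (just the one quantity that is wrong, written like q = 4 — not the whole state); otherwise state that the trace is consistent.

Recomputing the run from the initial state:
step 1: [3]
step 2: [3, 2]
step 3: [5]
step 4: [5, -8]
step 5: [-40]
step 6: [-40, -8]
step 7: [-32]
step 8: [-32, -7]
step 9: [-32, -7, 4]
The first disagreement with the trace is at step 5, where the value should be top = -40.

step 5, top = -40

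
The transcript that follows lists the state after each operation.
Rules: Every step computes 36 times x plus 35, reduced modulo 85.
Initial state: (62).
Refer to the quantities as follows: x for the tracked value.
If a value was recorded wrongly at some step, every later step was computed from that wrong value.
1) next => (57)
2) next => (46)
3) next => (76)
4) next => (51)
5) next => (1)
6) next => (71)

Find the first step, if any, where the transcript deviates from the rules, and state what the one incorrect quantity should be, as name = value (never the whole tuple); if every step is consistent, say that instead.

step 2, x = 47

Step 1: x = (36*62 + 35) mod 85 = 57 — exactly as logged.
Step 2: x = (36*57 + 35) mod 85 = 47 — the transcript has a different value.
The earliest wrong entry is at step 2: it should read x = 47.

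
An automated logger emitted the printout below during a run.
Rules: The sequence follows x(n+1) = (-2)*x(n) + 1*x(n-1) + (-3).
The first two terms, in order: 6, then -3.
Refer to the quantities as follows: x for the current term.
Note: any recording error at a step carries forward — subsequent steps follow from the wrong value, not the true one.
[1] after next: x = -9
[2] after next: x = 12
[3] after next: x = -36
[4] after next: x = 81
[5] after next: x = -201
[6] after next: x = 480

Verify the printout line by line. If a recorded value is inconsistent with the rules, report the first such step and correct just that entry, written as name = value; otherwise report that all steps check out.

step 1: x = -2*(-3) + (1)*(6) + (-3) = 9 -> not what was recorded
Step 1 is the first one off; corrected, x = 9.

step 1, x = 9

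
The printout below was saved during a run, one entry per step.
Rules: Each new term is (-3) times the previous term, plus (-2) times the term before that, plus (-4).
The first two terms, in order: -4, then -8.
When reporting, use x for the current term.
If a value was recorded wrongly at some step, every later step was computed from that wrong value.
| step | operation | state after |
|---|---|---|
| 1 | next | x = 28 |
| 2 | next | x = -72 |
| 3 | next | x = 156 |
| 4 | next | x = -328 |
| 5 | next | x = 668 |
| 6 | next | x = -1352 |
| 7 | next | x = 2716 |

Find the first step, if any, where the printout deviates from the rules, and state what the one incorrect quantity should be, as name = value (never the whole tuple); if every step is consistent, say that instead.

Step 1: x = -3*(-8) + (-2)*(-4) + (-4) = 28 — agrees with the printout.
Step 2: x = -3*(28) + (-2)*(-8) + (-4) = -72 — confirmed correct.
Step 3: x = -3*(-72) + (-2)*(28) + (-4) = 156 — checks out.
Step 4: x = -3*(156) + (-2)*(-72) + (-4) = -328 — matches.
Step 5: x = -3*(-328) + (-2)*(156) + (-4) = 668 — exactly as logged.
Step 6: x = -3*(668) + (-2)*(-328) + (-4) = -1352 — in agreement.
Step 7: x = -3*(-1352) + (-2)*(668) + (-4) = 2716 — consistent with the printout.
No step deviates from the rules.

no error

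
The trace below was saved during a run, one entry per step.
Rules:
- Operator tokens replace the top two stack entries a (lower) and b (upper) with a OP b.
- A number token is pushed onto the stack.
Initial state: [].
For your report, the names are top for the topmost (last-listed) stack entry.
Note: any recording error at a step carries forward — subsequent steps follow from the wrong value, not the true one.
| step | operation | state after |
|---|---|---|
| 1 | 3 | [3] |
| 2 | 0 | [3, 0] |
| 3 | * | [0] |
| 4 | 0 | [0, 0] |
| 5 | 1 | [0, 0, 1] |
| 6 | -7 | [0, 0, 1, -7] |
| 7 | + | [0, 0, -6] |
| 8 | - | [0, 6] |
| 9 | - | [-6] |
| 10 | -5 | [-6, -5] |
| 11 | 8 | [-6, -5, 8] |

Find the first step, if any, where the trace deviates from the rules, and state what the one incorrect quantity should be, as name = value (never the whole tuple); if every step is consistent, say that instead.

no error

1. push 3: top = 3 (confirmed correct)
2. push 0: top = 0 (no discrepancy)
3. 3 * 0 = 0 (confirmed correct)
4. push 0: top = 0 (consistent with the trace)
5. push 1: top = 1 (confirmed correct)
6. push -7: top = -7 (same as recorded)
7. 1 + -7 = -6 (verified)
8. 0 - -6 = 6 (agrees with the trace)
9. 0 - 6 = -6 (confirmed correct)
10. push -5: top = -5 (agrees with the trace)
11. push 8: top = 8 (verified)
The whole run recomputes cleanly — no discrepancies.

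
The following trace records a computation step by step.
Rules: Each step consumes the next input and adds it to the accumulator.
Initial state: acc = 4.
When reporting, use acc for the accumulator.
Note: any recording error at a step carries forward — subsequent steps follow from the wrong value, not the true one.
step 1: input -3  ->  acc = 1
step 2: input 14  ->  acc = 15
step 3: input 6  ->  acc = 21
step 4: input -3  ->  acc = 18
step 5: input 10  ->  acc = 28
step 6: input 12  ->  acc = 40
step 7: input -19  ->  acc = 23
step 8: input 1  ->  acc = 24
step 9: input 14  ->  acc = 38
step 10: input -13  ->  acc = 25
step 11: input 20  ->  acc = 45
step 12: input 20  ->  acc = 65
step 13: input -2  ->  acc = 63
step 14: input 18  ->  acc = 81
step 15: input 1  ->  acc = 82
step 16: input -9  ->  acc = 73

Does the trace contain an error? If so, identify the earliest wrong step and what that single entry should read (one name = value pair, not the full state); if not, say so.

step 7, acc = 21

Step 1: acc = 4 + -3 = 1 — same as recorded.
Step 2: acc = 1 + 14 = 15 — confirmed correct.
Step 3: acc = 15 + 6 = 21 — agrees with the trace.
Step 4: acc = 21 + -3 = 18 — no discrepancy.
Step 5: acc = 18 + 10 = 28 — checks out.
Step 6: acc = 28 + 12 = 40 — agrees with the trace.
Step 7: acc = 40 + -19 = 21 — the entry is off here.
First incorrect step: 7; the correct value is acc = 21.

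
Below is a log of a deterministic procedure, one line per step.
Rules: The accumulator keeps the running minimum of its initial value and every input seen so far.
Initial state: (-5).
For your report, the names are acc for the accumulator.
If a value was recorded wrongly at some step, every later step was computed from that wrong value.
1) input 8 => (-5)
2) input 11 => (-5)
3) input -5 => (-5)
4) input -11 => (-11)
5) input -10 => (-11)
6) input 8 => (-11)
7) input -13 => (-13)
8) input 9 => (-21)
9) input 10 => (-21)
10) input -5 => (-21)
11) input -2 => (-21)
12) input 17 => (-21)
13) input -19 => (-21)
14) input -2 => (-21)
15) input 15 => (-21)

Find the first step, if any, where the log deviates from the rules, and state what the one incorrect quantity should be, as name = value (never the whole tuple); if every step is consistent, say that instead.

Step 1: acc = min(-5, 8) = -5 — exactly as logged.
Step 2: acc = min(-5, 11) = -5 — matches.
Step 3: acc = min(-5, -5) = -5 — same as recorded.
Step 4: acc = min(-5, -11) = -11 — same as recorded.
Step 5: acc = min(-11, -10) = -11 — same as recorded.
Step 6: acc = min(-11, 8) = -11 — verified.
Step 7: acc = min(-11, -13) = -13 — in agreement.
Step 8: acc = min(-13, 9) = -13 — first mismatch against the log.
So the first discrepancy is step 8, where the right value is acc = -13.

step 8, acc = -13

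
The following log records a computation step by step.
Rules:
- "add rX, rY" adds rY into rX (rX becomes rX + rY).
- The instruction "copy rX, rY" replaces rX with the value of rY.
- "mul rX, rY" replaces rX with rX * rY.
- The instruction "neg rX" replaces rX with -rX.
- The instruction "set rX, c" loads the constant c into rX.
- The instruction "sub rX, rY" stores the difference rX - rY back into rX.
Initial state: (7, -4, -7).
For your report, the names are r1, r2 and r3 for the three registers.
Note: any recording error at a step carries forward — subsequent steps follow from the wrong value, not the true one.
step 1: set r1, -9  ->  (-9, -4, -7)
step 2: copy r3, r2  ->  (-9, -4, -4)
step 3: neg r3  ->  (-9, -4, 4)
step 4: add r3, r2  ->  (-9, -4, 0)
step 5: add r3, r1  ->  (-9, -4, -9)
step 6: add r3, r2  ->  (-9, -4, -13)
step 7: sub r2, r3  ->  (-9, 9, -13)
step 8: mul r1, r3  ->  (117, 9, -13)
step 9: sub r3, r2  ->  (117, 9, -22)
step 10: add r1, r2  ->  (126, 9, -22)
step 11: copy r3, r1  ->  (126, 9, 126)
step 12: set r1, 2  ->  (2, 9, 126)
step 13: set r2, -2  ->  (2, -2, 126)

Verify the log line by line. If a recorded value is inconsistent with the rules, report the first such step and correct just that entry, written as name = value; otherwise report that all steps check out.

Step 1: r1 = -9 — in agreement.
Step 2: r3 = -4 — matches.
Step 3: r3 = -(-4) = 4 — in agreement.
Step 4: r3 = 4 + -4 = 0 — agrees with the log.
Step 5: r3 = 0 + -9 = -9 — in agreement.
Step 6: r3 = -9 + -4 = -13 — checks out.
Step 7: r2 = -4 - -13 = 9 — checks out.
Step 8: r1 = -9 * -13 = 117 — no discrepancy.
Step 9: r3 = -13 - 9 = -22 — agrees with the log.
Step 10: r1 = 117 + 9 = 126 — agrees with the log.
Step 11: r3 = 126 — agrees with the log.
Step 12: r1 = 2 — consistent with the log.
Step 13: r2 = -2 — exactly as logged.
Each recorded entry agrees with the recomputation.

no error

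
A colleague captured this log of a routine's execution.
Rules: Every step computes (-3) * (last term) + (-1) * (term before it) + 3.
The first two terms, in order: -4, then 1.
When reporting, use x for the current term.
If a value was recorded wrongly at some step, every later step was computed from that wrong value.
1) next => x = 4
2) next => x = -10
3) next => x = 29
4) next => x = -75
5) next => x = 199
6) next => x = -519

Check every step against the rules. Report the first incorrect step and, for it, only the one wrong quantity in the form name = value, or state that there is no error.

Recomputing the run from the initial state:
step 1: x = 4
step 2: x = -10
step 3: x = 29
step 4: x = -74
step 5: x = 196
step 6: x = -511
The first disagreement with the log is at step 4, where the value should be x = -74.

step 4, x = -74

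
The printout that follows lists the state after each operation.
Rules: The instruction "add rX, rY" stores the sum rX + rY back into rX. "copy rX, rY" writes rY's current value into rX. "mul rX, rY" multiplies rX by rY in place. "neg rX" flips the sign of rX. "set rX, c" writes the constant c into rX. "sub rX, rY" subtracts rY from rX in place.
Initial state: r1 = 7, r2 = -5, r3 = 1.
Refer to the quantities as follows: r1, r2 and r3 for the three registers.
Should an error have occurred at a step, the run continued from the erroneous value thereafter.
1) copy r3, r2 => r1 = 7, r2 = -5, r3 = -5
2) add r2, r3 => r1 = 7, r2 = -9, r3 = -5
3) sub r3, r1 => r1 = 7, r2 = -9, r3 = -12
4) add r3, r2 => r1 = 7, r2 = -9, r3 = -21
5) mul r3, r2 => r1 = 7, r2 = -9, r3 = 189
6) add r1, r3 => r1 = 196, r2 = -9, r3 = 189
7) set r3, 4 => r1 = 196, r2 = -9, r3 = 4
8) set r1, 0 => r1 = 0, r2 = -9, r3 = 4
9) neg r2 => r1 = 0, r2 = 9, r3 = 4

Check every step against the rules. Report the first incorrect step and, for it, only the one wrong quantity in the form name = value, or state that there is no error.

step 2, r2 = -10

step 1: r3 = -5 -> same as recorded
step 2: r2 = -5 + -5 = -10 -> not what was recorded
The audit stops at step 2: the recorded entry is wrong and should be r2 = -10.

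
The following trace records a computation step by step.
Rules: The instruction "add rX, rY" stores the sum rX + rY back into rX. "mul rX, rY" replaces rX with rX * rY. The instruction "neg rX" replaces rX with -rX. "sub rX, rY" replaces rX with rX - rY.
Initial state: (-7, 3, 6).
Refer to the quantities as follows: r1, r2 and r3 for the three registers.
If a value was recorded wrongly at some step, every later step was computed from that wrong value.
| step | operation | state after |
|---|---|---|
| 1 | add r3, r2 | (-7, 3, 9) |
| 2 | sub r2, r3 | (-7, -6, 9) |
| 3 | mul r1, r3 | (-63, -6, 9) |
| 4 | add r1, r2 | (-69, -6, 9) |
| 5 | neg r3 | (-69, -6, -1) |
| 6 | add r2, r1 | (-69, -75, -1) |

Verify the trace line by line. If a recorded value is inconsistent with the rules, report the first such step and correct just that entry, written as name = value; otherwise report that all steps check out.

Recomputing the run from the initial state:
step 1: r1 = -7, r2 = 3, r3 = 9
step 2: r1 = -7, r2 = -6, r3 = 9
step 3: r1 = -63, r2 = -6, r3 = 9
step 4: r1 = -69, r2 = -6, r3 = 9
step 5: r1 = -69, r2 = -6, r3 = -9
step 6: r1 = -69, r2 = -75, r3 = -9
The first disagreement with the trace is at step 5, where the value should be r3 = -9.

step 5, r3 = -9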